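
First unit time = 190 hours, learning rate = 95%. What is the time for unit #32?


Formula: T_n = T_1 * (learning_rate)^(log2(n)) where learning_rate = rate/100
Doublings = log2(32) = 5
T_n = 190 * 0.95^5
T_n = 190 * 0.7738 = 147.0 hours

147.0 hours


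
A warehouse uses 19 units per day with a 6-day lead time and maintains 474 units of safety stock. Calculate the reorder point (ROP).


Formula: ROP = (Daily Demand * Lead Time) + Safety Stock
Demand during lead time = 19 * 6 = 114 units
ROP = 114 + 474 = 588 units

588 units


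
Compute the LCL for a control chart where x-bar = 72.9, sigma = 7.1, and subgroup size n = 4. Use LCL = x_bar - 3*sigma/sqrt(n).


LCL = 72.9 - 3 * 7.1 / sqrt(4)

62.25


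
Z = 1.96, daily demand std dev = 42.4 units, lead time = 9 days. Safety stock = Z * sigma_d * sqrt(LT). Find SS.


Formula: SS = z * sigma_d * sqrt(LT)
sqrt(LT) = sqrt(9) = 3.0
SS = 1.96 * 42.4 * 3.0
SS = 249.3 units

249.3 units


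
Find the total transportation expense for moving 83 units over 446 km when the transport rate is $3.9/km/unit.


TC = dist * cost * units = 446 * 3.9 * 83 = $144370.20

$144370.20


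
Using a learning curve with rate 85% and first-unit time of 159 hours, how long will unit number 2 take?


Formula: T_n = T_1 * (learning_rate)^(log2(n)) where learning_rate = rate/100
Doublings = log2(2) = 1
T_n = 159 * 0.85^1
T_n = 159 * 0.85 = 135.2 hours

135.2 hours


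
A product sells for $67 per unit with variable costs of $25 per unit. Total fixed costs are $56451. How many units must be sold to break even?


Formula: BEQ = Fixed Costs / (Price - Variable Cost)
Contribution margin = $67 - $25 = $42/unit
BEQ = ceil($56451 / $42/unit) = ceil(1344.07) = 1345 units

1345 units


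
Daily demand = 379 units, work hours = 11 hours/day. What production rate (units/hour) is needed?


Formula: Production Rate = Daily Demand / Available Hours
Rate = 379 units/day / 11 hours/day
Rate = 34.5 units/hour

34.5 units/hour


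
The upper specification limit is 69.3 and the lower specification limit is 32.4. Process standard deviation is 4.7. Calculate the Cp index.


Cp = (69.3 - 32.4) / (6 * 4.7)

1.31


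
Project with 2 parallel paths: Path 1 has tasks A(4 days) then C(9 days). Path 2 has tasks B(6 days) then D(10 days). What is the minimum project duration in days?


Path 1 = 4 + 9 = 13 days
Path 2 = 6 + 10 = 16 days
Duration = max(13, 16) = 16 days

16 days


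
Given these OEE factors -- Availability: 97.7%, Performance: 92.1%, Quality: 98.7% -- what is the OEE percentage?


Formula: OEE = Availability * Performance * Quality / 10000
A * P = 97.7% * 92.1% / 100 = 89.98%
OEE = 89.98% * 98.7% / 100 = 88.8%

88.8%


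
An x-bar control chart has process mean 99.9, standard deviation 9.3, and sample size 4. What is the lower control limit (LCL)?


LCL = 99.9 - 3 * 9.3 / sqrt(4)

85.95


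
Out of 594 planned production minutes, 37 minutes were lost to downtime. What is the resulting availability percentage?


Formula: Availability = (Planned Time - Downtime) / Planned Time * 100
Uptime = 594 - 37 = 557 min
Availability = 557 / 594 * 100 = 93.8%

93.8%


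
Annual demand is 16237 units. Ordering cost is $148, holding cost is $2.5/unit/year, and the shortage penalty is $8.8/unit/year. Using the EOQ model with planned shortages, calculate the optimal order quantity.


Formula: EOQ* = sqrt(2DS/H) * sqrt((H+P)/P)
Base EOQ = sqrt(2*16237*148/2.5) = 1386.53 units
Correction = sqrt((2.5+8.8)/8.8) = 1.13318
EOQ* = 1386.53 * 1.13318 = 1571.2 units

1571.2 units


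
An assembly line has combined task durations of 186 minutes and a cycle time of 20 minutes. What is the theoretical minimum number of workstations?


Formula: N_min = ceil(Sum of Task Times / Cycle Time)
N_min = ceil(186 min / 20 min) = ceil(9.3)
N_min = 10 stations

10


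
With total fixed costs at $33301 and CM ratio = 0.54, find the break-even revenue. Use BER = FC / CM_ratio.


Formula: BER = Fixed Costs / Contribution Margin Ratio
BER = $33301 / 0.54
BER = $61668.52 (to the nearest cent)

$61668.52


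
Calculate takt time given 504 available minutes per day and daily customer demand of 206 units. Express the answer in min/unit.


Formula: Takt Time = Available Production Time / Customer Demand
Takt = 504 min/day / 206 units/day
Takt = 2.45 min/unit

2.45 min/unit


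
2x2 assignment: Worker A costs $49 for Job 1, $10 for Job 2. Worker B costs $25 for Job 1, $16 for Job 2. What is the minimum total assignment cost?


Option 1: A->1 + B->2 = $49 + $16 = $65
Option 2: A->2 + B->1 = $10 + $25 = $35
Min cost = min($65, $35) = $35

$35


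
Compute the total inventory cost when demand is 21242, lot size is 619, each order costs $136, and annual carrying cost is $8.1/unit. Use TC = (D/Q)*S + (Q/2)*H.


TC = 21242/619 * 136 + 619/2 * 8.1

$7174.01


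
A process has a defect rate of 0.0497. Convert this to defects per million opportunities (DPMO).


DPMO = defect_rate * 1000000 = 0.0497 * 1000000

49700


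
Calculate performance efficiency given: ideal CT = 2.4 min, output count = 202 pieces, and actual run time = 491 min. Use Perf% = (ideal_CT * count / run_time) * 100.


Formula: Performance = (Ideal CT * Total Count) / Run Time * 100
Ideal output time = 2.4 * 202 = 484.8 min
Performance = 484.8 / 491 * 100 = 98.7%

98.7%


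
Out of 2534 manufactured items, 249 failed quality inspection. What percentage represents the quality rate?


Formula: Quality Rate = Good Pieces / Total Pieces * 100
Good pieces = 2534 - 249 = 2285
QR = 2285 / 2534 * 100 = 90.2%

90.2%


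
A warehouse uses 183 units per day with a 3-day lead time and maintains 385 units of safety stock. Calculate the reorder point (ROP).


Formula: ROP = (Daily Demand * Lead Time) + Safety Stock
Demand during lead time = 183 * 3 = 549 units
ROP = 549 + 385 = 934 units

934 units


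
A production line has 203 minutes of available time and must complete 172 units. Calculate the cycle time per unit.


Formula: CT = Available Time / Number of Units
CT = 203 min / 172 units
CT = 1.18 min/unit

1.18 min/unit


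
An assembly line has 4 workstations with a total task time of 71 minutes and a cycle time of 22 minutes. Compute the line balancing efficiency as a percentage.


Formula: Efficiency = Sum of Task Times / (N_stations * CT) * 100
Total station capacity = 4 stations * 22 min = 88 min
Efficiency = 71 / 88 * 100 = 80.7%

80.7%


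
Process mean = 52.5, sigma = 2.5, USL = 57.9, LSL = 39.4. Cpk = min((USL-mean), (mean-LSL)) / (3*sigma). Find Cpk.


Cpu = (57.9 - 52.5) / (3 * 2.5) = 0.72
Cpl = (52.5 - 39.4) / (3 * 2.5) = 1.75
Cpk = min(0.72, 1.75) = 0.72

0.72


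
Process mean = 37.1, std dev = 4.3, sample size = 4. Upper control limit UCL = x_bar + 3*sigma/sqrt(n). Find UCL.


UCL = 37.1 + 3 * 4.3 / sqrt(4)

43.55


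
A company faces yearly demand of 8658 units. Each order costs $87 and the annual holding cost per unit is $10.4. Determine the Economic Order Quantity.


Formula: EOQ = sqrt(2 * D * S / H)
Numerator: 2 * 8658 * 87 = 1506492
2DS/H = 1506492 / 10.4 = 144855.0
EOQ = sqrt(144855.0) = 380.6 units

380.6 units


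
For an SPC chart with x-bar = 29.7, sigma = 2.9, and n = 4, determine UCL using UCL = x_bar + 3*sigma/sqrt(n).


UCL = 29.7 + 3 * 2.9 / sqrt(4)

34.05


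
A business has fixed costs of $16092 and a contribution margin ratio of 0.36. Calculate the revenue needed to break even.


Formula: BER = Fixed Costs / Contribution Margin Ratio
BER = $16092 / 0.36
BER = $44700.00 (to the nearest cent)

$44700.00


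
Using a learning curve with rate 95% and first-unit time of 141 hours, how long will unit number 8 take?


Formula: T_n = T_1 * (learning_rate)^(log2(n)) where learning_rate = rate/100
Doublings = log2(8) = 3
T_n = 141 * 0.95^3
T_n = 141 * 0.8574 = 120.9 hours

120.9 hours


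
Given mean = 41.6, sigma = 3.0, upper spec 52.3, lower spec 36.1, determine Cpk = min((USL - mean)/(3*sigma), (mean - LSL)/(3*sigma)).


Cpu = (52.3 - 41.6) / (3 * 3.0) = 1.19
Cpl = (41.6 - 36.1) / (3 * 3.0) = 0.61
Cpk = min(1.19, 0.61) = 0.61

0.61


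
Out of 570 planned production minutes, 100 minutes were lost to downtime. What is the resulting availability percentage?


Formula: Availability = (Planned Time - Downtime) / Planned Time * 100
Uptime = 570 - 100 = 470 min
Availability = 470 / 570 * 100 = 82.5%

82.5%


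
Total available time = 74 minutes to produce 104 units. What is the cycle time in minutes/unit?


Formula: CT = Available Time / Number of Units
CT = 74 min / 104 units
CT = 0.71 min/unit

0.71 min/unit


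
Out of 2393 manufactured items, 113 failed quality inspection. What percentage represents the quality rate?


Formula: Quality Rate = Good Pieces / Total Pieces * 100
Good pieces = 2393 - 113 = 2280
QR = 2280 / 2393 * 100 = 95.3%

95.3%


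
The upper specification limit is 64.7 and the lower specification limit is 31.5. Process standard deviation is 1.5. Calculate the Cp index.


Cp = (64.7 - 31.5) / (6 * 1.5)

3.69


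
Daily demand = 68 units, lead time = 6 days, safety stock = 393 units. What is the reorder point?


Formula: ROP = (Daily Demand * Lead Time) + Safety Stock
Demand during lead time = 68 * 6 = 408 units
ROP = 408 + 393 = 801 units

801 units


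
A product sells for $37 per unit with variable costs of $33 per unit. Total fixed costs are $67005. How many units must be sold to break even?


Formula: BEQ = Fixed Costs / (Price - Variable Cost)
Contribution margin = $37 - $33 = $4/unit
BEQ = ceil($67005 / $4/unit) = ceil(16751.25) = 16752 units

16752 units


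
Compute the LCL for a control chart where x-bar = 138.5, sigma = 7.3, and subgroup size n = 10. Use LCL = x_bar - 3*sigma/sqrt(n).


LCL = 138.5 - 3 * 7.3 / sqrt(10)

131.57


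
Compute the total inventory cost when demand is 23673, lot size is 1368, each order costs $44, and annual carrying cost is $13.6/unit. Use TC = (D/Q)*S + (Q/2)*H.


TC = 23673/1368 * 44 + 1368/2 * 13.6

$10063.81


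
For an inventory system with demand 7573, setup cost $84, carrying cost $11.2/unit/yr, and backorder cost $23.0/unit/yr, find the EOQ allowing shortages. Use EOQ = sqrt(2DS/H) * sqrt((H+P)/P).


Formula: EOQ* = sqrt(2DS/H) * sqrt((H+P)/P)
Base EOQ = sqrt(2*7573*84/11.2) = 337.04 units
Correction = sqrt((11.2+23.0)/23.0) = 1.21941
EOQ* = 337.04 * 1.21941 = 411.0 units

411.0 units


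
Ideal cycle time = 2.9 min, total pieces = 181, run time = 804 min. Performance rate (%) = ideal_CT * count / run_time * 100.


Formula: Performance = (Ideal CT * Total Count) / Run Time * 100
Ideal output time = 2.9 * 181 = 524.9 min
Performance = 524.9 / 804 * 100 = 65.3%

65.3%


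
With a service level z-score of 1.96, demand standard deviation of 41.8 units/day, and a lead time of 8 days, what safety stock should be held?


Formula: SS = z * sigma_d * sqrt(LT)
sqrt(LT) = sqrt(8) = 2.8284
SS = 1.96 * 41.8 * 2.8284
SS = 231.7 units

231.7 units


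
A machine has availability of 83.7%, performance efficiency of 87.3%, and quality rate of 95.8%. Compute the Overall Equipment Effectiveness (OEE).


Formula: OEE = Availability * Performance * Quality / 10000
A * P = 83.7% * 87.3% / 100 = 73.07%
OEE = 73.07% * 95.8% / 100 = 70.0%

70.0%


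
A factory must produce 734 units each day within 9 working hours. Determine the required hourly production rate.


Formula: Production Rate = Daily Demand / Available Hours
Rate = 734 units/day / 9 hours/day
Rate = 81.6 units/hour

81.6 units/hour


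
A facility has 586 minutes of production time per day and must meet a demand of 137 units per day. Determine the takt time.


Formula: Takt Time = Available Production Time / Customer Demand
Takt = 586 min/day / 137 units/day
Takt = 4.28 min/unit

4.28 min/unit


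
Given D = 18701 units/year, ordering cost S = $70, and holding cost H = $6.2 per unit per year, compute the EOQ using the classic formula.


Formula: EOQ = sqrt(2 * D * S / H)
Numerator: 2 * 18701 * 70 = 2618140
2DS/H = 2618140 / 6.2 = 422280.6
EOQ = sqrt(422280.6) = 649.8 units

649.8 units


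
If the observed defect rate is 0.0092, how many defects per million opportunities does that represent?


DPMO = defect_rate * 1000000 = 0.0092 * 1000000

9200


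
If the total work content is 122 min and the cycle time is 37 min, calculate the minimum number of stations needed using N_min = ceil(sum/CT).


Formula: N_min = ceil(Sum of Task Times / Cycle Time)
N_min = ceil(122 min / 37 min) = ceil(3.2973)
N_min = 4 stations

4


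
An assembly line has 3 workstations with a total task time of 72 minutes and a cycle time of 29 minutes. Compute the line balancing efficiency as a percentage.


Formula: Efficiency = Sum of Task Times / (N_stations * CT) * 100
Total station capacity = 3 stations * 29 min = 87 min
Efficiency = 72 / 87 * 100 = 82.8%

82.8%


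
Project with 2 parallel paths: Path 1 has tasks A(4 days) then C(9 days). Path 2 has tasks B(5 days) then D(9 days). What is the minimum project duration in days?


Path 1 = 4 + 9 = 13 days
Path 2 = 5 + 9 = 14 days
Duration = max(13, 14) = 14 days

14 days


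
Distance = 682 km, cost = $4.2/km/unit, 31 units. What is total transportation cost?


TC = dist * cost * units = 682 * 4.2 * 31 = $88796.40

$88796.40


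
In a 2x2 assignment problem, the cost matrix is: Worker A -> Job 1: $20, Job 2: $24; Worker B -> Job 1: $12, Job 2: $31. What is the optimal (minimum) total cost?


Option 1: A->1 + B->2 = $20 + $31 = $51
Option 2: A->2 + B->1 = $24 + $12 = $36
Min cost = min($51, $36) = $36

$36


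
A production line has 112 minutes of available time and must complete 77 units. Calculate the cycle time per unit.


Formula: CT = Available Time / Number of Units
CT = 112 min / 77 units
CT = 1.45 min/unit

1.45 min/unit


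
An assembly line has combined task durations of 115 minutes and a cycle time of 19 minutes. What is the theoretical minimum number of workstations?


Formula: N_min = ceil(Sum of Task Times / Cycle Time)
N_min = ceil(115 min / 19 min) = ceil(6.0526)
N_min = 7 stations

7


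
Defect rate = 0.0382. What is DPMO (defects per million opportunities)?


DPMO = defect_rate * 1000000 = 0.0382 * 1000000

38200


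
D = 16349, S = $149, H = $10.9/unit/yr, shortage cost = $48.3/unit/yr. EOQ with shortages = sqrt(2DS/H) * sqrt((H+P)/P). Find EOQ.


Formula: EOQ* = sqrt(2DS/H) * sqrt((H+P)/P)
Base EOQ = sqrt(2*16349*149/10.9) = 668.56 units
Correction = sqrt((10.9+48.3)/48.3) = 1.1071
EOQ* = 668.56 * 1.1071 = 740.2 units

740.2 units


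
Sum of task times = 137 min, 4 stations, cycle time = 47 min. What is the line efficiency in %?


Formula: Efficiency = Sum of Task Times / (N_stations * CT) * 100
Total station capacity = 4 stations * 47 min = 188 min
Efficiency = 137 / 188 * 100 = 72.9%

72.9%


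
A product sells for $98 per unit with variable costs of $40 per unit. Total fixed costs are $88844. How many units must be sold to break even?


Formula: BEQ = Fixed Costs / (Price - Variable Cost)
Contribution margin = $98 - $40 = $58/unit
BEQ = ceil($88844 / $58/unit) = ceil(1531.79) = 1532 units

1532 units


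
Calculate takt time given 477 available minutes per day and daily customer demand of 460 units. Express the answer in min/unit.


Formula: Takt Time = Available Production Time / Customer Demand
Takt = 477 min/day / 460 units/day
Takt = 1.04 min/unit

1.04 min/unit


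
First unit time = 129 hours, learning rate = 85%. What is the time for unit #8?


Formula: T_n = T_1 * (learning_rate)^(log2(n)) where learning_rate = rate/100
Doublings = log2(8) = 3
T_n = 129 * 0.85^3
T_n = 129 * 0.6141 = 79.2 hours

79.2 hours


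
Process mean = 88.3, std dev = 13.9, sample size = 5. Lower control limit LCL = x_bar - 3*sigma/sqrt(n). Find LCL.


LCL = 88.3 - 3 * 13.9 / sqrt(5)

69.65


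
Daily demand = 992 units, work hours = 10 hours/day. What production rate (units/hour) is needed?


Formula: Production Rate = Daily Demand / Available Hours
Rate = 992 units/day / 10 hours/day
Rate = 99.2 units/hour

99.2 units/hour


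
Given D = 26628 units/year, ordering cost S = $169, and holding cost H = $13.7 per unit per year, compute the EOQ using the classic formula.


Formula: EOQ = sqrt(2 * D * S / H)
Numerator: 2 * 26628 * 169 = 9000264
2DS/H = 9000264 / 13.7 = 656953.6
EOQ = sqrt(656953.6) = 810.5 units

810.5 units


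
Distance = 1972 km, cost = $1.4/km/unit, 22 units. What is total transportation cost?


TC = dist * cost * units = 1972 * 1.4 * 22 = $60737.60

$60737.60


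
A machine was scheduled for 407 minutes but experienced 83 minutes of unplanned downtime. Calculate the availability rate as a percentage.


Formula: Availability = (Planned Time - Downtime) / Planned Time * 100
Uptime = 407 - 83 = 324 min
Availability = 324 / 407 * 100 = 79.6%

79.6%


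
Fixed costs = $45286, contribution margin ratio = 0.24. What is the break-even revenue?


Formula: BER = Fixed Costs / Contribution Margin Ratio
BER = $45286 / 0.24
BER = $188691.67 (to the nearest cent)

$188691.67


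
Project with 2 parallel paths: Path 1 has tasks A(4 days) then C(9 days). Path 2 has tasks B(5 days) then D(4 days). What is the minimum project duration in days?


Path 1 = 4 + 9 = 13 days
Path 2 = 5 + 4 = 9 days
Duration = max(13, 9) = 13 days

13 days


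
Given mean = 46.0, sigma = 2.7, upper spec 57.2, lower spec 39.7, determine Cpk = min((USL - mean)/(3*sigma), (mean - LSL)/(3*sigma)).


Cpu = (57.2 - 46.0) / (3 * 2.7) = 1.38
Cpl = (46.0 - 39.7) / (3 * 2.7) = 0.78
Cpk = min(1.38, 0.78) = 0.78

0.78


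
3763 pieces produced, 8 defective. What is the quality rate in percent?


Formula: Quality Rate = Good Pieces / Total Pieces * 100
Good pieces = 3763 - 8 = 3755
QR = 3755 / 3763 * 100 = 99.8%

99.8%


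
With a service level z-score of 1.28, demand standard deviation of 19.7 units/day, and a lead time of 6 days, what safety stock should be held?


Formula: SS = z * sigma_d * sqrt(LT)
sqrt(LT) = sqrt(6) = 2.4495
SS = 1.28 * 19.7 * 2.4495
SS = 61.8 units

61.8 units


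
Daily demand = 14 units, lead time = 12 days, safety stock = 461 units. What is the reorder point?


Formula: ROP = (Daily Demand * Lead Time) + Safety Stock
Demand during lead time = 14 * 12 = 168 units
ROP = 168 + 461 = 629 units

629 units


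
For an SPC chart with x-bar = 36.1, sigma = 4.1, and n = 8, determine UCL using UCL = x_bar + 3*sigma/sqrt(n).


UCL = 36.1 + 3 * 4.1 / sqrt(8)

40.45


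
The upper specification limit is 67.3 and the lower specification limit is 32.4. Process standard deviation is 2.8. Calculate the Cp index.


Cp = (67.3 - 32.4) / (6 * 2.8)

2.08


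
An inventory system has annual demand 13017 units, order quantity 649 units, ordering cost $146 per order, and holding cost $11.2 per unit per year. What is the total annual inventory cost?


TC = 13017/649 * 146 + 649/2 * 11.2

$6562.72


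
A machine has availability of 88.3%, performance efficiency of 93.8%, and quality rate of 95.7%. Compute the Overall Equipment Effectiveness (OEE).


Formula: OEE = Availability * Performance * Quality / 10000
A * P = 88.3% * 93.8% / 100 = 82.83%
OEE = 82.83% * 95.7% / 100 = 79.3%

79.3%


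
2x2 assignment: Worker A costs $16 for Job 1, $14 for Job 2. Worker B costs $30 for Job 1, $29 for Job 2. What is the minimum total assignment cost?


Option 1: A->1 + B->2 = $16 + $29 = $45
Option 2: A->2 + B->1 = $14 + $30 = $44
Min cost = min($45, $44) = $44

$44


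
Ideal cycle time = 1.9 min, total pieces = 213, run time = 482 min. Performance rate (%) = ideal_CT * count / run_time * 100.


Formula: Performance = (Ideal CT * Total Count) / Run Time * 100
Ideal output time = 1.9 * 213 = 404.7 min
Performance = 404.7 / 482 * 100 = 84.0%

84.0%


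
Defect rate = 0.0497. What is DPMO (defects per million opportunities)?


DPMO = defect_rate * 1000000 = 0.0497 * 1000000

49700


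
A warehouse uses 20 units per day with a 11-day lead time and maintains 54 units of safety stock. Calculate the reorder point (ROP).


Formula: ROP = (Daily Demand * Lead Time) + Safety Stock
Demand during lead time = 20 * 11 = 220 units
ROP = 220 + 54 = 274 units

274 units


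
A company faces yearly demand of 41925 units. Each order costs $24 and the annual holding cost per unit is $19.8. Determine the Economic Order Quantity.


Formula: EOQ = sqrt(2 * D * S / H)
Numerator: 2 * 41925 * 24 = 2012400
2DS/H = 2012400 / 19.8 = 101636.4
EOQ = sqrt(101636.4) = 318.8 units

318.8 units


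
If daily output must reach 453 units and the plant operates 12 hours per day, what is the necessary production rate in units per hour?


Formula: Production Rate = Daily Demand / Available Hours
Rate = 453 units/day / 12 hours/day
Rate = 37.8 units/hour

37.8 units/hour


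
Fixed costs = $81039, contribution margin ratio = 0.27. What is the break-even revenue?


Formula: BER = Fixed Costs / Contribution Margin Ratio
BER = $81039 / 0.27
BER = $300144.44 (to the nearest cent)

$300144.44


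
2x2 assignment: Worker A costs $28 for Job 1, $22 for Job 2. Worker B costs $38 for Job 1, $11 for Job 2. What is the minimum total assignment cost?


Option 1: A->1 + B->2 = $28 + $11 = $39
Option 2: A->2 + B->1 = $22 + $38 = $60
Min cost = min($39, $60) = $39

$39


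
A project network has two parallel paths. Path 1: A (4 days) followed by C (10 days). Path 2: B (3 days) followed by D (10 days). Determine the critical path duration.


Path 1 = 4 + 10 = 14 days
Path 2 = 3 + 10 = 13 days
Duration = max(14, 13) = 14 days

14 days


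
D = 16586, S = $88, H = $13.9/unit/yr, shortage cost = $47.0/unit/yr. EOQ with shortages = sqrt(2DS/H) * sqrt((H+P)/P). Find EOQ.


Formula: EOQ* = sqrt(2DS/H) * sqrt((H+P)/P)
Base EOQ = sqrt(2*16586*88/13.9) = 458.27 units
Correction = sqrt((13.9+47.0)/47.0) = 1.13831
EOQ* = 458.27 * 1.13831 = 521.7 units

521.7 units


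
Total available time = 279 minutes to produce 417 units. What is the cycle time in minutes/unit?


Formula: CT = Available Time / Number of Units
CT = 279 min / 417 units
CT = 0.67 min/unit

0.67 min/unit


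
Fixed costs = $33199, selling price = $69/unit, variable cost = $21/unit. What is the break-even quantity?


Formula: BEQ = Fixed Costs / (Price - Variable Cost)
Contribution margin = $69 - $21 = $48/unit
BEQ = ceil($33199 / $48/unit) = ceil(691.65) = 692 units

692 units


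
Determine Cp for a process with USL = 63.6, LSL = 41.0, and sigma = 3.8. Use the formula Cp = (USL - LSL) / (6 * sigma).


Cp = (63.6 - 41.0) / (6 * 3.8)

0.99


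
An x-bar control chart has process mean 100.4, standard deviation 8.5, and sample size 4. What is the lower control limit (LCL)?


LCL = 100.4 - 3 * 8.5 / sqrt(4)

87.65


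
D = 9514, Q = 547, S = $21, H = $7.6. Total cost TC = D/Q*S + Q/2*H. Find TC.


TC = 9514/547 * 21 + 547/2 * 7.6

$2443.85


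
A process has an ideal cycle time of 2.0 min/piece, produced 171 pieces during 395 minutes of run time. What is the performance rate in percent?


Formula: Performance = (Ideal CT * Total Count) / Run Time * 100
Ideal output time = 2.0 * 171 = 342.0 min
Performance = 342.0 / 395 * 100 = 86.6%

86.6%


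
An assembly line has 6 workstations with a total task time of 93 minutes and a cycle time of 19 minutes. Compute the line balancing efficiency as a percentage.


Formula: Efficiency = Sum of Task Times / (N_stations * CT) * 100
Total station capacity = 6 stations * 19 min = 114 min
Efficiency = 93 / 114 * 100 = 81.6%

81.6%


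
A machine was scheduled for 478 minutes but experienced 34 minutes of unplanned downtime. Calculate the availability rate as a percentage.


Formula: Availability = (Planned Time - Downtime) / Planned Time * 100
Uptime = 478 - 34 = 444 min
Availability = 444 / 478 * 100 = 92.9%

92.9%


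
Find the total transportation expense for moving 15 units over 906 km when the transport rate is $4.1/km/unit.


TC = dist * cost * units = 906 * 4.1 * 15 = $55719.00

$55719.00


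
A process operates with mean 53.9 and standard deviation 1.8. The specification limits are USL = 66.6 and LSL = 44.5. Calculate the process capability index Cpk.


Cpu = (66.6 - 53.9) / (3 * 1.8) = 2.35
Cpl = (53.9 - 44.5) / (3 * 1.8) = 1.74
Cpk = min(2.35, 1.74) = 1.74

1.74


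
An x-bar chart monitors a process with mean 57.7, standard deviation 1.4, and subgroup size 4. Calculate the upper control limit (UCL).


UCL = 57.7 + 3 * 1.4 / sqrt(4)

59.8


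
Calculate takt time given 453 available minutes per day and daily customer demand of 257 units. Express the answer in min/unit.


Formula: Takt Time = Available Production Time / Customer Demand
Takt = 453 min/day / 257 units/day
Takt = 1.76 min/unit

1.76 min/unit


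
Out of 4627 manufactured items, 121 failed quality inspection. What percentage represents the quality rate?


Formula: Quality Rate = Good Pieces / Total Pieces * 100
Good pieces = 4627 - 121 = 4506
QR = 4506 / 4627 * 100 = 97.4%

97.4%


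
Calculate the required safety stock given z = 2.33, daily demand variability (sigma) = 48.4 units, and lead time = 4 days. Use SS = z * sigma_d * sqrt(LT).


Formula: SS = z * sigma_d * sqrt(LT)
sqrt(LT) = sqrt(4) = 2.0
SS = 2.33 * 48.4 * 2.0
SS = 225.5 units

225.5 units


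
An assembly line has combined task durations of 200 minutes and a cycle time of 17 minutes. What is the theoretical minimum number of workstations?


Formula: N_min = ceil(Sum of Task Times / Cycle Time)
N_min = ceil(200 min / 17 min) = ceil(11.7647)
N_min = 12 stations

12


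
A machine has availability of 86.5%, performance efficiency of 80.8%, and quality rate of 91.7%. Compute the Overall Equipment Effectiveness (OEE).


Formula: OEE = Availability * Performance * Quality / 10000
A * P = 86.5% * 80.8% / 100 = 69.89%
OEE = 69.89% * 91.7% / 100 = 64.1%

64.1%


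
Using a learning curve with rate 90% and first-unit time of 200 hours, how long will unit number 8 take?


Formula: T_n = T_1 * (learning_rate)^(log2(n)) where learning_rate = rate/100
Doublings = log2(8) = 3
T_n = 200 * 0.9^3
T_n = 200 * 0.729 = 145.8 hours

145.8 hours


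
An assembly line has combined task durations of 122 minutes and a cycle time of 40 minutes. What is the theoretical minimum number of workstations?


Formula: N_min = ceil(Sum of Task Times / Cycle Time)
N_min = ceil(122 min / 40 min) = ceil(3.05)
N_min = 4 stations

4


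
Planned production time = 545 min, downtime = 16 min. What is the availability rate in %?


Formula: Availability = (Planned Time - Downtime) / Planned Time * 100
Uptime = 545 - 16 = 529 min
Availability = 529 / 545 * 100 = 97.1%

97.1%


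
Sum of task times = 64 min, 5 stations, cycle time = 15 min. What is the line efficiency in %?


Formula: Efficiency = Sum of Task Times / (N_stations * CT) * 100
Total station capacity = 5 stations * 15 min = 75 min
Efficiency = 64 / 75 * 100 = 85.3%

85.3%


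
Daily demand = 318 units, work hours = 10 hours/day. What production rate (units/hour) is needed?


Formula: Production Rate = Daily Demand / Available Hours
Rate = 318 units/day / 10 hours/day
Rate = 31.8 units/hour

31.8 units/hour


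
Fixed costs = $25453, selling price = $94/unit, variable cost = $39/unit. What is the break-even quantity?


Formula: BEQ = Fixed Costs / (Price - Variable Cost)
Contribution margin = $94 - $39 = $55/unit
BEQ = ceil($25453 / $55/unit) = ceil(462.78) = 463 units

463 units


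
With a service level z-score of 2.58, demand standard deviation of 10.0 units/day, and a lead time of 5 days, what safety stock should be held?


Formula: SS = z * sigma_d * sqrt(LT)
sqrt(LT) = sqrt(5) = 2.2361
SS = 2.58 * 10.0 * 2.2361
SS = 57.7 units

57.7 units


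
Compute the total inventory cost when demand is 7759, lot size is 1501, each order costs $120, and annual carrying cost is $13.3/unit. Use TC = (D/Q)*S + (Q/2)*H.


TC = 7759/1501 * 120 + 1501/2 * 13.3

$10601.96


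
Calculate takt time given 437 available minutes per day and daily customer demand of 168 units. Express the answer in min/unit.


Formula: Takt Time = Available Production Time / Customer Demand
Takt = 437 min/day / 168 units/day
Takt = 2.6 min/unit

2.6 min/unit


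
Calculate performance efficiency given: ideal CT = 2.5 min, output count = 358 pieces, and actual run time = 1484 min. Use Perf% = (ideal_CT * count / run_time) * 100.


Formula: Performance = (Ideal CT * Total Count) / Run Time * 100
Ideal output time = 2.5 * 358 = 895.0 min
Performance = 895.0 / 1484 * 100 = 60.3%

60.3%


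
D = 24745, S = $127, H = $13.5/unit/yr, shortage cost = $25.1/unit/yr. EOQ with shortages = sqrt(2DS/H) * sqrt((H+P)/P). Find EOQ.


Formula: EOQ* = sqrt(2DS/H) * sqrt((H+P)/P)
Base EOQ = sqrt(2*24745*127/13.5) = 682.33 units
Correction = sqrt((13.5+25.1)/25.1) = 1.2401
EOQ* = 682.33 * 1.2401 = 846.2 units

846.2 units


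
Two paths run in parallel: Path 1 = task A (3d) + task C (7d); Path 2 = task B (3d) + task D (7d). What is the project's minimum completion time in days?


Path 1 = 3 + 7 = 10 days
Path 2 = 3 + 7 = 10 days
Duration = max(10, 10) = 10 days

10 days


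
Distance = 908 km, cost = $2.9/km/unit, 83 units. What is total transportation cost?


TC = dist * cost * units = 908 * 2.9 * 83 = $218555.60

$218555.60


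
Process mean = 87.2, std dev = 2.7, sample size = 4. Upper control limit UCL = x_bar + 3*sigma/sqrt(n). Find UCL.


UCL = 87.2 + 3 * 2.7 / sqrt(4)

91.25


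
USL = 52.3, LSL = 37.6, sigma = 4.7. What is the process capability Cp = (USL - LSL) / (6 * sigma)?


Cp = (52.3 - 37.6) / (6 * 4.7)

0.52


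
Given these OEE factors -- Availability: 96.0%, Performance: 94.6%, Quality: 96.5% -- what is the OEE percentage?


Formula: OEE = Availability * Performance * Quality / 10000
A * P = 96.0% * 94.6% / 100 = 90.82%
OEE = 90.82% * 96.5% / 100 = 87.6%

87.6%


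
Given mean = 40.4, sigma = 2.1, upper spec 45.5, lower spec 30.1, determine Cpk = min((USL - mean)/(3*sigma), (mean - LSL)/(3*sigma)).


Cpu = (45.5 - 40.4) / (3 * 2.1) = 0.81
Cpl = (40.4 - 30.1) / (3 * 2.1) = 1.63
Cpk = min(0.81, 1.63) = 0.81

0.81


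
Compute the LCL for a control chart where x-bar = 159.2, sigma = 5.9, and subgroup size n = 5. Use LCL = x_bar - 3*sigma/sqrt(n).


LCL = 159.2 - 3 * 5.9 / sqrt(5)

151.28


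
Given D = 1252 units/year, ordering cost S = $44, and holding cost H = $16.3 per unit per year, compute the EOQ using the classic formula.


Formula: EOQ = sqrt(2 * D * S / H)
Numerator: 2 * 1252 * 44 = 110176
2DS/H = 110176 / 16.3 = 6759.3
EOQ = sqrt(6759.3) = 82.2 units

82.2 units


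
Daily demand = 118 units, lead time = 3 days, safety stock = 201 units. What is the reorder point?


Formula: ROP = (Daily Demand * Lead Time) + Safety Stock
Demand during lead time = 118 * 3 = 354 units
ROP = 354 + 201 = 555 units

555 units


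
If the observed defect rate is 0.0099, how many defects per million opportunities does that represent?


DPMO = defect_rate * 1000000 = 0.0099 * 1000000

9900


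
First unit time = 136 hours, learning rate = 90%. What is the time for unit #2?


Formula: T_n = T_1 * (learning_rate)^(log2(n)) where learning_rate = rate/100
Doublings = log2(2) = 1
T_n = 136 * 0.9^1
T_n = 136 * 0.9 = 122.4 hours

122.4 hours


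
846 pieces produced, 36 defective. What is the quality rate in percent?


Formula: Quality Rate = Good Pieces / Total Pieces * 100
Good pieces = 846 - 36 = 810
QR = 810 / 846 * 100 = 95.7%

95.7%


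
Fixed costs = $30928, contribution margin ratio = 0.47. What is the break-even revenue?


Formula: BER = Fixed Costs / Contribution Margin Ratio
BER = $30928 / 0.47
BER = $65804.26 (to the nearest cent)

$65804.26


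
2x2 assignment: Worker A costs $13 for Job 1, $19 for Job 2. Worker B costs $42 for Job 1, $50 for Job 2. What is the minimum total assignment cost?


Option 1: A->1 + B->2 = $13 + $50 = $63
Option 2: A->2 + B->1 = $19 + $42 = $61
Min cost = min($63, $61) = $61

$61


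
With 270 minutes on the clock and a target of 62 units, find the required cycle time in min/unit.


Formula: CT = Available Time / Number of Units
CT = 270 min / 62 units
CT = 4.35 min/unit

4.35 min/unit


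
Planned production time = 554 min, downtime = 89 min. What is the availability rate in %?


Formula: Availability = (Planned Time - Downtime) / Planned Time * 100
Uptime = 554 - 89 = 465 min
Availability = 465 / 554 * 100 = 83.9%

83.9%


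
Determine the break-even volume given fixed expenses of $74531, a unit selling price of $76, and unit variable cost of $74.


Formula: BEQ = Fixed Costs / (Price - Variable Cost)
Contribution margin = $76 - $74 = $2/unit
BEQ = ceil($74531 / $2/unit) = ceil(37265.5) = 37266 units

37266 units


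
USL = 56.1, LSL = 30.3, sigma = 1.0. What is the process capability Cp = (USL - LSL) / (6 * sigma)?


Cp = (56.1 - 30.3) / (6 * 1.0)

4.3


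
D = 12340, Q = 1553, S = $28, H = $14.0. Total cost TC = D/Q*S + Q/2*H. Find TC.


TC = 12340/1553 * 28 + 1553/2 * 14.0

$11093.49


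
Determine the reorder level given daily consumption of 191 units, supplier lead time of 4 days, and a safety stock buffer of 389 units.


Formula: ROP = (Daily Demand * Lead Time) + Safety Stock
Demand during lead time = 191 * 4 = 764 units
ROP = 764 + 389 = 1153 units

1153 units


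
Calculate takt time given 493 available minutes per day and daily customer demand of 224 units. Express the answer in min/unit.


Formula: Takt Time = Available Production Time / Customer Demand
Takt = 493 min/day / 224 units/day
Takt = 2.2 min/unit

2.2 min/unit


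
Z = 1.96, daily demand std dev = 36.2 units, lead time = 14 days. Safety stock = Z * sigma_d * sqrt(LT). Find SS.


Formula: SS = z * sigma_d * sqrt(LT)
sqrt(LT) = sqrt(14) = 3.7417
SS = 1.96 * 36.2 * 3.7417
SS = 265.5 units

265.5 units


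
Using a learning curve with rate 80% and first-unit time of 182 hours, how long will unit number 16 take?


Formula: T_n = T_1 * (learning_rate)^(log2(n)) where learning_rate = rate/100
Doublings = log2(16) = 4
T_n = 182 * 0.8^4
T_n = 182 * 0.4096 = 74.5 hours

74.5 hours


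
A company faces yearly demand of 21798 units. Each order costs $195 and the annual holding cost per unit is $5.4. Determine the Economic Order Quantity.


Formula: EOQ = sqrt(2 * D * S / H)
Numerator: 2 * 21798 * 195 = 8501220
2DS/H = 8501220 / 5.4 = 1574300.0
EOQ = sqrt(1574300.0) = 1254.7 units

1254.7 units


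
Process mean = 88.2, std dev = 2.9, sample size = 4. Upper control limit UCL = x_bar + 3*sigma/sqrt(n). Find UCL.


UCL = 88.2 + 3 * 2.9 / sqrt(4)

92.55


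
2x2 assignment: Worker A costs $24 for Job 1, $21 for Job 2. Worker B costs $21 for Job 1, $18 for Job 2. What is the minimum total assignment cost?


Option 1: A->1 + B->2 = $24 + $18 = $42
Option 2: A->2 + B->1 = $21 + $21 = $42
Min cost = min($42, $42) = $42

$42


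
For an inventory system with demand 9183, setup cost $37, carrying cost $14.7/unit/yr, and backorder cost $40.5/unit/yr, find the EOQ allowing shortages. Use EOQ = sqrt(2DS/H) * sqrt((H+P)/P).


Formula: EOQ* = sqrt(2DS/H) * sqrt((H+P)/P)
Base EOQ = sqrt(2*9183*37/14.7) = 215.01 units
Correction = sqrt((14.7+40.5)/40.5) = 1.16746
EOQ* = 215.01 * 1.16746 = 251.0 units

251.0 units


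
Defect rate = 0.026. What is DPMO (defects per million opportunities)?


DPMO = defect_rate * 1000000 = 0.026 * 1000000

26000


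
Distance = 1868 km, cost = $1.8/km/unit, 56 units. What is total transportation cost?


TC = dist * cost * units = 1868 * 1.8 * 56 = $188294.40

$188294.40


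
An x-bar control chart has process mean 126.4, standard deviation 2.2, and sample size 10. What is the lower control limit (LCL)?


LCL = 126.4 - 3 * 2.2 / sqrt(10)

124.31


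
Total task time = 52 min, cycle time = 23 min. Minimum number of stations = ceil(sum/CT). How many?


Formula: N_min = ceil(Sum of Task Times / Cycle Time)
N_min = ceil(52 min / 23 min) = ceil(2.2609)
N_min = 3 stations

3


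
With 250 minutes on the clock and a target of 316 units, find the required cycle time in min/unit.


Formula: CT = Available Time / Number of Units
CT = 250 min / 316 units
CT = 0.79 min/unit

0.79 min/unit


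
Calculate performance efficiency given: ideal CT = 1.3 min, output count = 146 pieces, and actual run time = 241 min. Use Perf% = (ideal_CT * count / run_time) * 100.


Formula: Performance = (Ideal CT * Total Count) / Run Time * 100
Ideal output time = 1.3 * 146 = 189.8 min
Performance = 189.8 / 241 * 100 = 78.8%

78.8%


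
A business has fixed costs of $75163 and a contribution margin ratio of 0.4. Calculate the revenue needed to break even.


Formula: BER = Fixed Costs / Contribution Margin Ratio
BER = $75163 / 0.4
BER = $187907.50 (to the nearest cent)

$187907.50


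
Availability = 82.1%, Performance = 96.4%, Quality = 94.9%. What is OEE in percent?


Formula: OEE = Availability * Performance * Quality / 10000
A * P = 82.1% * 96.4% / 100 = 79.14%
OEE = 79.14% * 94.9% / 100 = 75.1%

75.1%


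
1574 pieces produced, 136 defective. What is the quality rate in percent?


Formula: Quality Rate = Good Pieces / Total Pieces * 100
Good pieces = 1574 - 136 = 1438
QR = 1438 / 1574 * 100 = 91.4%

91.4%


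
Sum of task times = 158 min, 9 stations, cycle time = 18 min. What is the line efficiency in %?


Formula: Efficiency = Sum of Task Times / (N_stations * CT) * 100
Total station capacity = 9 stations * 18 min = 162 min
Efficiency = 158 / 162 * 100 = 97.5%

97.5%


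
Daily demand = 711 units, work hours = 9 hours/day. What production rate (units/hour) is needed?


Formula: Production Rate = Daily Demand / Available Hours
Rate = 711 units/day / 9 hours/day
Rate = 79.0 units/hour

79.0 units/hour


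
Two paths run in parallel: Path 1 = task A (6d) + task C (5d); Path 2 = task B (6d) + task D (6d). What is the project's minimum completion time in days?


Path 1 = 6 + 5 = 11 days
Path 2 = 6 + 6 = 12 days
Duration = max(11, 12) = 12 days

12 days


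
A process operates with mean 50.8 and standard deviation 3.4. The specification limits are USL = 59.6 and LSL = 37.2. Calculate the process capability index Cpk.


Cpu = (59.6 - 50.8) / (3 * 3.4) = 0.86
Cpl = (50.8 - 37.2) / (3 * 3.4) = 1.33
Cpk = min(0.86, 1.33) = 0.86

0.86


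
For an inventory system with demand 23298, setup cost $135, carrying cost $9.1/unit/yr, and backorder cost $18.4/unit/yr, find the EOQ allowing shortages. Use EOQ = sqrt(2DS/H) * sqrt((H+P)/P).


Formula: EOQ* = sqrt(2DS/H) * sqrt((H+P)/P)
Base EOQ = sqrt(2*23298*135/9.1) = 831.42 units
Correction = sqrt((9.1+18.4)/18.4) = 1.22252
EOQ* = 831.42 * 1.22252 = 1016.4 units

1016.4 units


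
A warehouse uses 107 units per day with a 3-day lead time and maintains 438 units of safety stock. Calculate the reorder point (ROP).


Formula: ROP = (Daily Demand * Lead Time) + Safety Stock
Demand during lead time = 107 * 3 = 321 units
ROP = 321 + 438 = 759 units

759 units


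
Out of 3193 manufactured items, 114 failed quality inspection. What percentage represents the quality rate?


Formula: Quality Rate = Good Pieces / Total Pieces * 100
Good pieces = 3193 - 114 = 3079
QR = 3079 / 3193 * 100 = 96.4%

96.4%


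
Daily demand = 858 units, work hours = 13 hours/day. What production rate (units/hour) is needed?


Formula: Production Rate = Daily Demand / Available Hours
Rate = 858 units/day / 13 hours/day
Rate = 66.0 units/hour

66.0 units/hour
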